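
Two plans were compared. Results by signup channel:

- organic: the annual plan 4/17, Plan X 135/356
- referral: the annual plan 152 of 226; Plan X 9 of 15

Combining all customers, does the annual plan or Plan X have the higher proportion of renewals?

the annual plan

Organic: the annual plan 4/17 = 23.5%, Plan X 135/356 = 37.9% → Plan X
Referral: the annual plan 152/226 = 67.3%, Plan X 9/15 = 60.0% → the annual plan
Overall: the annual plan 156/243 = 64.2%, Plan X 144/371 = 38.8% → the annual plan
(Neither sweeps every signup group, but the annual plan has the higher pooled rate.)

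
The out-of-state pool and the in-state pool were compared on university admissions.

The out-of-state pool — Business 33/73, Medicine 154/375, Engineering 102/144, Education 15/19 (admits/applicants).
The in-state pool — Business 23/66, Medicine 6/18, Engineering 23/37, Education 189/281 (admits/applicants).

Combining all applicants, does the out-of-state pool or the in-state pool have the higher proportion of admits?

Business: the out-of-state pool 33/73 = 45.2%, the in-state pool 23/66 = 34.8% → the out-of-state pool
Medicine: the out-of-state pool 154/375 = 41.1%, the in-state pool 6/18 = 33.3% → the out-of-state pool
Engineering: the out-of-state pool 102/144 = 70.8%, the in-state pool 23/37 = 62.2% → the out-of-state pool
Education: the out-of-state pool 15/19 = 78.9%, the in-state pool 189/281 = 67.3% → the out-of-state pool
Overall: the out-of-state pool 304/611 = 49.8%, the in-state pool 241/402 = 60.0% → the in-state pool
(The out-of-state pool wins every department group but the in-state pool wins overall — the out-of-state pool's applicants skew toward the low-rate Medicine group.)

the in-state pool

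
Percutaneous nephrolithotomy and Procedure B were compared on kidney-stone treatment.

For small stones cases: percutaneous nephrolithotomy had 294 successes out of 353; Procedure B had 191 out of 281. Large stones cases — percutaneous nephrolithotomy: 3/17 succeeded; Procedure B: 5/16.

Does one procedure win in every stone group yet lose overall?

Small stones: percutaneous nephrolithotomy 294/353 = 83.3%, Procedure B 191/281 = 68.0% → percutaneous nephrolithotomy
Large stones: percutaneous nephrolithotomy 3/17 = 17.6%, Procedure B 5/16 = 31.2% → Procedure B
Overall: percutaneous nephrolithotomy 297/370 = 80.3%, Procedure B 196/297 = 66.0% → percutaneous nephrolithotomy
Neither sweeps: percutaneous nephrolithotomy wins 1 of 2 groups, Procedure B wins 1. Percutaneous nephrolithotomy wins overall but not every group — no Simpson reversal.

No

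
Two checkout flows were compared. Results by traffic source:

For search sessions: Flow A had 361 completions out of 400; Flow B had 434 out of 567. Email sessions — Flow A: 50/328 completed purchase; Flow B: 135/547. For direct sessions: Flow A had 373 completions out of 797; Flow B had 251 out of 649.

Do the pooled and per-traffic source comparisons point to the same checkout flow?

No

Search: Flow A 361/400 = 90.2%, Flow B 434/567 = 76.5% → Flow A
Email: Flow A 50/328 = 15.2%, Flow B 135/547 = 24.7% → Flow B
Direct: Flow A 373/797 = 46.8%, Flow B 251/649 = 38.7% → Flow A
Overall: Flow A 784/1525 = 51.4%, Flow B 820/1763 = 46.5% → Flow A
Neither sweeps: Flow A wins 2 of 3 groups, Flow B wins 1. Flow A wins overall but not every group — no Simpson reversal.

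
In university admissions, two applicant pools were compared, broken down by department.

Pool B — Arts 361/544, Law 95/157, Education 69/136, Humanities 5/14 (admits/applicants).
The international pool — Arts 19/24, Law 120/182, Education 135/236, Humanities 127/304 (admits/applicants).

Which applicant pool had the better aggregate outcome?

Arts: Pool B 361/544 = 66.4%, the international pool 19/24 = 79.2% → the international pool
Law: Pool B 95/157 = 60.5%, the international pool 120/182 = 65.9% → the international pool
Education: Pool B 69/136 = 50.7%, the international pool 135/236 = 57.2% → the international pool
Humanities: Pool B 5/14 = 35.7%, the international pool 127/304 = 41.8% → the international pool
Overall: Pool B 530/851 = 62.3%, the international pool 401/746 = 53.8% → Pool B
(The international pool wins every department group but Pool B wins overall — the international pool's applicants skew toward the low-rate Humanities group.)

Pool B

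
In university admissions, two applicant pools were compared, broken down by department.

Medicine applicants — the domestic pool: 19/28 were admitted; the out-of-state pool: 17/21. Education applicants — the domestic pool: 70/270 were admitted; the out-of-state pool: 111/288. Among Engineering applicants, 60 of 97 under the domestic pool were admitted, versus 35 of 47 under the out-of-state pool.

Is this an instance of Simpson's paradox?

No

Medicine: the domestic pool 19/28 = 67.9%, the out-of-state pool 17/21 = 81.0% → the out-of-state pool
Education: the domestic pool 70/270 = 25.9%, the out-of-state pool 111/288 = 38.5% → the out-of-state pool
Engineering: the domestic pool 60/97 = 61.9%, the out-of-state pool 35/47 = 74.5% → the out-of-state pool
Overall: the domestic pool 149/395 = 37.7%, the out-of-state pool 163/356 = 45.8% → the out-of-state pool
The out-of-state pool wins overall and in every department group — no reversal.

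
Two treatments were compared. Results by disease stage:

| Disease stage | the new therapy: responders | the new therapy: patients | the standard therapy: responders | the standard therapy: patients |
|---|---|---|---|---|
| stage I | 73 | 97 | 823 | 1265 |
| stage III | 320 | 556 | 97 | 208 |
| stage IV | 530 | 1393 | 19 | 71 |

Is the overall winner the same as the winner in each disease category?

No

Stage I: the new therapy 73/97 = 75.3%, the standard therapy 823/1265 = 65.1% → the new therapy
Stage III: the new therapy 320/556 = 57.6%, the standard therapy 97/208 = 46.6% → the new therapy
Stage IV: the new therapy 530/1393 = 38.0%, the standard therapy 19/71 = 26.8% → the new therapy
Overall: the new therapy 923/2046 = 45.1%, the standard therapy 939/1544 = 60.8% → the standard therapy
The new therapy wins each disease group but the standard therapy wins overall — the comparison reverses. The new therapy's patients skew toward stage IV, which has a lower base rate.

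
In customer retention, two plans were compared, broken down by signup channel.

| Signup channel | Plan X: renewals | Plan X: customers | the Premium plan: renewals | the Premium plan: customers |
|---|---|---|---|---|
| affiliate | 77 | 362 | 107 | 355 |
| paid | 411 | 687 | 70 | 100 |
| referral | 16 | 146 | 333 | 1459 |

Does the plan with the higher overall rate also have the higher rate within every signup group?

No

Affiliate: Plan X 77/362 = 21.3%, the Premium plan 107/355 = 30.1% → the Premium plan
Paid: Plan X 411/687 = 59.8%, the Premium plan 70/100 = 70.0% → the Premium plan
Referral: Plan X 16/146 = 11.0%, the Premium plan 333/1459 = 22.8% → the Premium plan
Overall: Plan X 504/1195 = 42.2%, the Premium plan 510/1914 = 26.6% → Plan X
The Premium plan wins each signup group but Plan X wins overall — the comparison reverses. The Premium plan's customers skew toward referral, which has a lower base rate.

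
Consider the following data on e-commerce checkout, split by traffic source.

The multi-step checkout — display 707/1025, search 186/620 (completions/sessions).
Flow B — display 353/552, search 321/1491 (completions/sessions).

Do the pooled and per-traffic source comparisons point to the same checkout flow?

Display: the multi-step checkout 707/1025 = 69.0%, Flow B 353/552 = 63.9% → the multi-step checkout
Search: the multi-step checkout 186/620 = 30.0%, Flow B 321/1491 = 21.5% → the multi-step checkout
Overall: the multi-step checkout 893/1645 = 54.3%, Flow B 674/2043 = 33.0% → the multi-step checkout
The multi-step checkout wins overall and in every traffic group — no reversal.

Yes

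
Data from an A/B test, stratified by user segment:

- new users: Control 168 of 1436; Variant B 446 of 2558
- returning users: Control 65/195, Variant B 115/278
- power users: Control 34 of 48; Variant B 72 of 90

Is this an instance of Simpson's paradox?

No

New users: Control 168/1436 = 11.7%, Variant B 446/2558 = 17.4% → Variant B
Returning users: Control 65/195 = 33.3%, Variant B 115/278 = 41.4% → Variant B
Power users: Control 34/48 = 70.8%, Variant B 72/90 = 80.0% → Variant B
Overall: Control 267/1679 = 15.9%, Variant B 633/2926 = 21.6% → Variant B
Variant B wins overall and in every user group — no reversal.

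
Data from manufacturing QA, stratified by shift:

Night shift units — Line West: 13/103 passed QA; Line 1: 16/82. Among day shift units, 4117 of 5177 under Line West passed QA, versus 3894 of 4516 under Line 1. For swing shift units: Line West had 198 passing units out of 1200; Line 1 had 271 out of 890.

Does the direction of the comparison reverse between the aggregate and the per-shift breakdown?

No

Night shift: Line West 13/103 = 12.6%, Line 1 16/82 = 19.5% → Line 1
Day shift: Line West 4117/5177 = 79.5%, Line 1 3894/4516 = 86.2% → Line 1
Swing shift: Line West 198/1200 = 16.5%, Line 1 271/890 = 30.4% → Line 1
Overall: Line West 4328/6480 = 66.8%, Line 1 4181/5488 = 76.2% → Line 1
Line 1 wins overall and in every shift group — no reversal.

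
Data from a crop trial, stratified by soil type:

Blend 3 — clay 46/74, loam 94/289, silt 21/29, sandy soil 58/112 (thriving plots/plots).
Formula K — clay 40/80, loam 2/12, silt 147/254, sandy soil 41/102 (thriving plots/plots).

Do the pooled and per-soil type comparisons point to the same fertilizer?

Clay: Blend 3 46/74 = 62.2%, Formula K 40/80 = 50.0% → Blend 3
Loam: Blend 3 94/289 = 32.5%, Formula K 2/12 = 16.7% → Blend 3
Silt: Blend 3 21/29 = 72.4%, Formula K 147/254 = 57.9% → Blend 3
Sandy soil: Blend 3 58/112 = 51.8%, Formula K 41/102 = 40.2% → Blend 3
Overall: Blend 3 219/504 = 43.5%, Formula K 230/448 = 51.3% → Formula K
Blend 3 wins each soil group but Formula K wins overall — the comparison reverses. Blend 3's plots skew toward loam, which has a lower base rate.

No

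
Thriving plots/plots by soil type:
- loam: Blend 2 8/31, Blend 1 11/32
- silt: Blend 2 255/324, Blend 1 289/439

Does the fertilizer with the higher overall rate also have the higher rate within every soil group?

Loam: Blend 2 8/31 = 25.8%, Blend 1 11/32 = 34.4% → Blend 1
Silt: Blend 2 255/324 = 78.7%, Blend 1 289/439 = 65.8% → Blend 2
Overall: Blend 2 263/355 = 74.1%, Blend 1 300/471 = 63.7% → Blend 2
Neither sweeps: Blend 2 wins 1 of 2 groups, Blend 1 wins 1. Blend 2 wins overall but not every group — no Simpson reversal.

No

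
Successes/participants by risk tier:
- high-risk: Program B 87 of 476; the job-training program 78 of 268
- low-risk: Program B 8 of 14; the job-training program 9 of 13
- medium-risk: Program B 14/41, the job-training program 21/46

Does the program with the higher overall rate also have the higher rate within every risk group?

Yes

High-risk: Program B 87/476 = 18.3%, the job-training program 78/268 = 29.1% → the job-training program
Low-risk: Program B 8/14 = 57.1%, the job-training program 9/13 = 69.2% → the job-training program
Medium-risk: Program B 14/41 = 34.1%, the job-training program 21/46 = 45.7% → the job-training program
Overall: Program B 109/531 = 20.5%, the job-training program 108/327 = 33.0% → the job-training program
The job-training program wins overall and in every risk group — no reversal.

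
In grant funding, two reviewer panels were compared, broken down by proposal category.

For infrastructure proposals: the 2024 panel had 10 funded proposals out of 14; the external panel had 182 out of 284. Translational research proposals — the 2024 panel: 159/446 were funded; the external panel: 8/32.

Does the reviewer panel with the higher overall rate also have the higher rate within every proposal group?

Infrastructure: the 2024 panel 10/14 = 71.4%, the external panel 182/284 = 64.1% → the 2024 panel
Translational research: the 2024 panel 159/446 = 35.7%, the external panel 8/32 = 25.0% → the 2024 panel
Overall: the 2024 panel 169/460 = 36.7%, the external panel 190/316 = 60.1% → the external panel
The 2024 panel wins each proposal group but the external panel wins overall — the comparison reverses. The 2024 panel's proposals skew toward translational research, which has a lower base rate.

No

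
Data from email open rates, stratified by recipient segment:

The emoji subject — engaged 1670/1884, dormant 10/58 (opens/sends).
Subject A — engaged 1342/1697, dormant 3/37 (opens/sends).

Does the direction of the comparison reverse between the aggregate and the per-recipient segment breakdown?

Engaged: the emoji subject 1670/1884 = 88.6%, Subject A 1342/1697 = 79.1% → the emoji subject
Dormant: the emoji subject 10/58 = 17.2%, Subject A 3/37 = 8.1% → the emoji subject
Overall: the emoji subject 1680/1942 = 86.5%, Subject A 1345/1734 = 77.6% → the emoji subject
The emoji subject wins overall and in every recipient group — no reversal.

No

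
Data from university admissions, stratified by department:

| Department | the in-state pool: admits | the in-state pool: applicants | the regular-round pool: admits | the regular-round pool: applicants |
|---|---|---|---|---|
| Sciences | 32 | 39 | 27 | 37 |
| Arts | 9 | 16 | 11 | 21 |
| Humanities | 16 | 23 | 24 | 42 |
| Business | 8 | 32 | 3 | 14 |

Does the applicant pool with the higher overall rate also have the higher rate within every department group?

Sciences: the in-state pool 32/39 = 82.1%, the regular-round pool 27/37 = 73.0% → the in-state pool
Arts: the in-state pool 9/16 = 56.2%, the regular-round pool 11/21 = 52.4% → the in-state pool
Humanities: the in-state pool 16/23 = 69.6%, the regular-round pool 24/42 = 57.1% → the in-state pool
Business: the in-state pool 8/32 = 25.0%, the regular-round pool 3/14 = 21.4% → the in-state pool
Overall: the in-state pool 65/110 = 59.1%, the regular-round pool 65/114 = 57.0% → the in-state pool
The in-state pool wins overall and in every department group — no reversal.

Yes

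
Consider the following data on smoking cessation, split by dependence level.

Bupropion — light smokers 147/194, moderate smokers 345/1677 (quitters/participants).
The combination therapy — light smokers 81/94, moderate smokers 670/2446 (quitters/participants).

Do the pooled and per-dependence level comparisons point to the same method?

Light smokers: bupropion 147/194 = 75.8%, the combination therapy 81/94 = 86.2% → the combination therapy
Moderate smokers: bupropion 345/1677 = 20.6%, the combination therapy 670/2446 = 27.4% → the combination therapy
Overall: bupropion 492/1871 = 26.3%, the combination therapy 751/2540 = 29.6% → the combination therapy
The combination therapy wins overall and in every dependence group — no reversal.

Yes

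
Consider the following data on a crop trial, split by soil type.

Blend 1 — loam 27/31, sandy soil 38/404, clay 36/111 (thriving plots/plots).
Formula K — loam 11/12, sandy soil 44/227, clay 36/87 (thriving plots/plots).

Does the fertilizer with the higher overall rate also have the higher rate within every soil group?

Loam: Blend 1 27/31 = 87.1%, Formula K 11/12 = 91.7% → Formula K
Sandy soil: Blend 1 38/404 = 9.4%, Formula K 44/227 = 19.4% → Formula K
Clay: Blend 1 36/111 = 32.4%, Formula K 36/87 = 41.4% → Formula K
Overall: Blend 1 101/546 = 18.5%, Formula K 91/326 = 27.9% → Formula K
Formula K wins overall and in every soil group — no reversal.

Yes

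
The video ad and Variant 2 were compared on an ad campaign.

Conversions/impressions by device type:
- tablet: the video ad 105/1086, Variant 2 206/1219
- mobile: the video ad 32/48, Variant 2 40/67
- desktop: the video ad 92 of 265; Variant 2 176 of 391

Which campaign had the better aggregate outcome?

Tablet: the video ad 105/1086 = 9.7%, Variant 2 206/1219 = 16.9% → Variant 2
Mobile: the video ad 32/48 = 66.7%, Variant 2 40/67 = 59.7% → the video ad
Desktop: the video ad 92/265 = 34.7%, Variant 2 176/391 = 45.0% → Variant 2
Overall: the video ad 229/1399 = 16.4%, Variant 2 422/1677 = 25.2% → Variant 2
(Neither sweeps every device group, but Variant 2 has the higher pooled rate.)

Variant 2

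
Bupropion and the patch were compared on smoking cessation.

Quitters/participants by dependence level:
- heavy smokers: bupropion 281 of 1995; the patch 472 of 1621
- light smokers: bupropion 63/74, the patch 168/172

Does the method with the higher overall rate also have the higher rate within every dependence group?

Yes

Heavy smokers: bupropion 281/1995 = 14.1%, the patch 472/1621 = 29.1% → the patch
Light smokers: bupropion 63/74 = 85.1%, the patch 168/172 = 97.7% → the patch
Overall: bupropion 344/2069 = 16.6%, the patch 640/1793 = 35.7% → the patch
The patch wins overall and in every dependence group — no reversal.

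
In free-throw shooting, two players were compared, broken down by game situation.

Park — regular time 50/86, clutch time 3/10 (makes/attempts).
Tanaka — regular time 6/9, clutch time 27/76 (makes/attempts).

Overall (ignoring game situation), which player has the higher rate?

Regular time: Park 50/86 = 58.1%, Tanaka 6/9 = 66.7% → Tanaka
Clutch time: Park 3/10 = 30.0%, Tanaka 27/76 = 35.5% → Tanaka
Overall: Park 53/96 = 55.2%, Tanaka 33/85 = 38.8% → Park
(Tanaka wins every game group but Park wins overall — Tanaka's attempts skew toward the low-rate clutch time group.)

Park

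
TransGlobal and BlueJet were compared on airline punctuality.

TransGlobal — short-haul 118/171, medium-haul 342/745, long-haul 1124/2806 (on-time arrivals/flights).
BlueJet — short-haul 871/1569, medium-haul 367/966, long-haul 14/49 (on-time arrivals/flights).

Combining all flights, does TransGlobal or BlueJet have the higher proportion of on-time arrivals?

BlueJet

Short-haul: TransGlobal 118/171 = 69.0%, BlueJet 871/1569 = 55.5% → TransGlobal
Medium-haul: TransGlobal 342/745 = 45.9%, BlueJet 367/966 = 38.0% → TransGlobal
Long-haul: TransGlobal 1124/2806 = 40.1%, BlueJet 14/49 = 28.6% → TransGlobal
Overall: TransGlobal 1584/3722 = 42.6%, BlueJet 1252/2584 = 48.5% → BlueJet
(TransGlobal wins every route group but BlueJet wins overall — TransGlobal's flights skew toward the low-rate long-haul group.)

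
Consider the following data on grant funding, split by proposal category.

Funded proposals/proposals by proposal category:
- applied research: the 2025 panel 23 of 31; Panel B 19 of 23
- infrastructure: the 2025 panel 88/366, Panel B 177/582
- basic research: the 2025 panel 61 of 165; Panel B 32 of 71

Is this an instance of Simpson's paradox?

Applied research: the 2025 panel 23/31 = 74.2%, Panel B 19/23 = 82.6% → Panel B
Infrastructure: the 2025 panel 88/366 = 24.0%, Panel B 177/582 = 30.4% → Panel B
Basic research: the 2025 panel 61/165 = 37.0%, Panel B 32/71 = 45.1% → Panel B
Overall: the 2025 panel 172/562 = 30.6%, Panel B 228/676 = 33.7% → Panel B
Panel B wins overall and in every proposal group — no reversal.

No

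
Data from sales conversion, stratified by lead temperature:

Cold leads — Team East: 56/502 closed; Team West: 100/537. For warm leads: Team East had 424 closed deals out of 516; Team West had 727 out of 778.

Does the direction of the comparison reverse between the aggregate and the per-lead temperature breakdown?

Cold: Team East 56/502 = 11.2%, Team West 100/537 = 18.6% → Team West
Warm: Team East 424/516 = 82.2%, Team West 727/778 = 93.4% → Team West
Overall: Team East 480/1018 = 47.2%, Team West 827/1315 = 62.9% → Team West
Team West wins overall and in every lead group — no reversal.

No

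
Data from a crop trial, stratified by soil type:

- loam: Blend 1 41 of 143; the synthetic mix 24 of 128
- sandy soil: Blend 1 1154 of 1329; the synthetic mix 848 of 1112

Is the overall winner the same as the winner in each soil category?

Yes

Loam: Blend 1 41/143 = 28.7%, the synthetic mix 24/128 = 18.8% → Blend 1
Sandy soil: Blend 1 1154/1329 = 86.8%, the synthetic mix 848/1112 = 76.3% → Blend 1
Overall: Blend 1 1195/1472 = 81.2%, the synthetic mix 872/1240 = 70.3% → Blend 1
Blend 1 wins overall and in every soil group — no reversal.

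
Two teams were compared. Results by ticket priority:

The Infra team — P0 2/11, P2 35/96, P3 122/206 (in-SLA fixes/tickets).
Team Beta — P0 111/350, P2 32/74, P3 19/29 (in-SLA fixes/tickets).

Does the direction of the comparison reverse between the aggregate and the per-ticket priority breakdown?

P0: the Infra team 2/11 = 18.2%, Team Beta 111/350 = 31.7% → Team Beta
P2: the Infra team 35/96 = 36.5%, Team Beta 32/74 = 43.2% → Team Beta
P3: the Infra team 122/206 = 59.2%, Team Beta 19/29 = 65.5% → Team Beta
Overall: the Infra team 159/313 = 50.8%, Team Beta 162/453 = 35.8% → the Infra team
Team Beta wins each ticket group but the Infra team wins overall — the comparison reverses. Team Beta's tickets skew toward P0, which has a lower base rate.

Yes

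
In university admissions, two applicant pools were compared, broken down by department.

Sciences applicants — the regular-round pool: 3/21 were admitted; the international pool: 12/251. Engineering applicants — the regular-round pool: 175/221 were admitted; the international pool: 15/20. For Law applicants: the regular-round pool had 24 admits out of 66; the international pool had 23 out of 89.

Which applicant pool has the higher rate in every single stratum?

Sciences: the regular-round pool 3/21 = 14.3%, the international pool 12/251 = 4.8% → the regular-round pool
Engineering: the regular-round pool 175/221 = 79.2%, the international pool 15/20 = 75.0% → the regular-round pool
Law: the regular-round pool 24/66 = 36.4%, the international pool 23/89 = 25.8% → the regular-round pool
The regular-round pool has the higher rate in all 3 groups.

the regular-round pool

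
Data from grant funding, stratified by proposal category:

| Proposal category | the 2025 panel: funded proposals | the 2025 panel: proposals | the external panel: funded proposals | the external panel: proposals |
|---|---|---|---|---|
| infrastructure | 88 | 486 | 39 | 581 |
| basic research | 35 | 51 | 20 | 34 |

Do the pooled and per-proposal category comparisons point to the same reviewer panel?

Yes

Infrastructure: the 2025 panel 88/486 = 18.1%, the external panel 39/581 = 6.7% → the 2025 panel
Basic research: the 2025 panel 35/51 = 68.6%, the external panel 20/34 = 58.8% → the 2025 panel
Overall: the 2025 panel 123/537 = 22.9%, the external panel 59/615 = 9.6% → the 2025 panel
The 2025 panel wins overall and in every proposal group — no reversal.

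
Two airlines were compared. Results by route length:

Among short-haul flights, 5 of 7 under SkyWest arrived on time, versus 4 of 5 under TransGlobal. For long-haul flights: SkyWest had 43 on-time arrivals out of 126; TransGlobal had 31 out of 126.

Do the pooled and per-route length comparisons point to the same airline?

Short-haul: SkyWest 5/7 = 71.4%, TransGlobal 4/5 = 80.0% → TransGlobal
Long-haul: SkyWest 43/126 = 34.1%, TransGlobal 31/126 = 24.6% → SkyWest
Overall: SkyWest 48/133 = 36.1%, TransGlobal 35/131 = 26.7% → SkyWest
Neither sweeps: SkyWest wins 1 of 2 groups, TransGlobal wins 1. SkyWest wins overall but not every group — no Simpson reversal.

No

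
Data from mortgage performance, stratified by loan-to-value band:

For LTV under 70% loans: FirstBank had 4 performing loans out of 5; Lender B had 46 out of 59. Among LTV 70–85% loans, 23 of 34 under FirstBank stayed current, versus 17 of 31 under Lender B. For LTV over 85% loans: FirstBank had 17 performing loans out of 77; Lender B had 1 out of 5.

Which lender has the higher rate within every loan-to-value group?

LTV under 70%: FirstBank 4/5 = 80.0%, Lender B 46/59 = 78.0% → FirstBank
LTV 70–85%: FirstBank 23/34 = 67.6%, Lender B 17/31 = 54.8% → FirstBank
LTV over 85%: FirstBank 17/77 = 22.1%, Lender B 1/5 = 20.0% → FirstBank
FirstBank has the higher rate in all 3 groups.

FirstBank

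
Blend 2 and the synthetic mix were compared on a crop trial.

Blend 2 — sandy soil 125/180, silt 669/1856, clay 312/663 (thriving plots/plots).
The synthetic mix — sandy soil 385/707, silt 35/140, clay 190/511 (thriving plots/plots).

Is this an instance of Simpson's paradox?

Yes

Sandy soil: Blend 2 125/180 = 69.4%, the synthetic mix 385/707 = 54.5% → Blend 2
Silt: Blend 2 669/1856 = 36.0%, the synthetic mix 35/140 = 25.0% → Blend 2
Clay: Blend 2 312/663 = 47.1%, the synthetic mix 190/511 = 37.2% → Blend 2
Overall: Blend 2 1106/2699 = 41.0%, the synthetic mix 610/1358 = 44.9% → the synthetic mix
Blend 2 wins each soil group but the synthetic mix wins overall — the comparison reverses. Blend 2's plots skew toward silt, which has a lower base rate.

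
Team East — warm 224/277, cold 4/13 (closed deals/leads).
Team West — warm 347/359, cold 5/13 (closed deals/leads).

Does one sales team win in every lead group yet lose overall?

Warm: Team East 224/277 = 80.9%, Team West 347/359 = 96.7% → Team West
Cold: Team East 4/13 = 30.8%, Team West 5/13 = 38.5% → Team West
Overall: Team East 228/290 = 78.6%, Team West 352/372 = 94.6% → Team West
Team West wins overall and in every lead group — no reversal.

No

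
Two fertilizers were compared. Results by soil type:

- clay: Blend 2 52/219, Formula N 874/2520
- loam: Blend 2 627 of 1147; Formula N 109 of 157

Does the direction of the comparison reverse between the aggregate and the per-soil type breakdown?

Clay: Blend 2 52/219 = 23.7%, Formula N 874/2520 = 34.7% → Formula N
Loam: Blend 2 627/1147 = 54.7%, Formula N 109/157 = 69.4% → Formula N
Overall: Blend 2 679/1366 = 49.7%, Formula N 983/2677 = 36.7% → Blend 2
Formula N wins each soil group but Blend 2 wins overall — the comparison reverses. Formula N's plots skew toward clay, which has a lower base rate.

Yes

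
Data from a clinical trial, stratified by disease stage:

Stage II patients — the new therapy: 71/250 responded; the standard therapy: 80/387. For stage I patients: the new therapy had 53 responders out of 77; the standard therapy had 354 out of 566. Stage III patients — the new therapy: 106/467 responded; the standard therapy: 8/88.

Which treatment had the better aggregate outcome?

Stage II: the new therapy 71/250 = 28.4%, the standard therapy 80/387 = 20.7% → the new therapy
Stage I: the new therapy 53/77 = 68.8%, the standard therapy 354/566 = 62.5% → the new therapy
Stage III: the new therapy 106/467 = 22.7%, the standard therapy 8/88 = 9.1% → the new therapy
Overall: the new therapy 230/794 = 29.0%, the standard therapy 442/1041 = 42.5% → the standard therapy
(The new therapy wins every disease group but the standard therapy wins overall — the new therapy's patients skew toward the low-rate stage III group.)

the standard therapy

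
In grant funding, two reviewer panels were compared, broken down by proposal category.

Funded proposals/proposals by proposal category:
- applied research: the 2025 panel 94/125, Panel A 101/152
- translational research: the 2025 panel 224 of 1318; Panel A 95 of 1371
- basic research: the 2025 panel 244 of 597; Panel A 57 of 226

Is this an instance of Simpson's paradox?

No

Applied research: the 2025 panel 94/125 = 75.2%, Panel A 101/152 = 66.4% → the 2025 panel
Translational research: the 2025 panel 224/1318 = 17.0%, Panel A 95/1371 = 6.9% → the 2025 panel
Basic research: the 2025 panel 244/597 = 40.9%, Panel A 57/226 = 25.2% → the 2025 panel
Overall: the 2025 panel 562/2040 = 27.5%, Panel A 253/1749 = 14.5% → the 2025 panel
The 2025 panel wins overall and in every proposal group — no reversal.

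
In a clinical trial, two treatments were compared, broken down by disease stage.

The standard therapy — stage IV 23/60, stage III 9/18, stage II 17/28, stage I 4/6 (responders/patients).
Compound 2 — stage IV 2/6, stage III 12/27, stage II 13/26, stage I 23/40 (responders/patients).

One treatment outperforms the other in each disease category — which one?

the standard therapy

Stage IV: the standard therapy 23/60 = 38.3%, Compound 2 2/6 = 33.3% → the standard therapy
Stage III: the standard therapy 9/18 = 50.0%, Compound 2 12/27 = 44.4% → the standard therapy
Stage II: the standard therapy 17/28 = 60.7%, Compound 2 13/26 = 50.0% → the standard therapy
Stage I: the standard therapy 4/6 = 66.7%, Compound 2 23/40 = 57.5% → the standard therapy
The standard therapy has the higher rate in all 4 groups.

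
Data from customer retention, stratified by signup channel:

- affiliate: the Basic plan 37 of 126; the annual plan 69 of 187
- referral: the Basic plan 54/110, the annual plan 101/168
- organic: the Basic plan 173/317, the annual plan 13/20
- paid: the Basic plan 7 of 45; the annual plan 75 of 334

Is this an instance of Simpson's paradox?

Yes

Affiliate: the Basic plan 37/126 = 29.4%, the annual plan 69/187 = 36.9% → the annual plan
Referral: the Basic plan 54/110 = 49.1%, the annual plan 101/168 = 60.1% → the annual plan
Organic: the Basic plan 173/317 = 54.6%, the annual plan 13/20 = 65.0% → the annual plan
Paid: the Basic plan 7/45 = 15.6%, the annual plan 75/334 = 22.5% → the annual plan
Overall: the Basic plan 271/598 = 45.3%, the annual plan 258/709 = 36.4% → the Basic plan
The annual plan wins each signup group but the Basic plan wins overall — the comparison reverses. The annual plan's customers skew toward paid, which has a lower base rate.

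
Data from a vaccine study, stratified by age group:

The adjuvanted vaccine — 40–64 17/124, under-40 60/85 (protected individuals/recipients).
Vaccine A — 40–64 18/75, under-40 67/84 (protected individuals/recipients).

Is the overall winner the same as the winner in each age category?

Yes

40–64: the adjuvanted vaccine 17/124 = 13.7%, Vaccine A 18/75 = 24.0% → Vaccine A
Under-40: the adjuvanted vaccine 60/85 = 70.6%, Vaccine A 67/84 = 79.8% → Vaccine A
Overall: the adjuvanted vaccine 77/209 = 36.8%, Vaccine A 85/159 = 53.5% → Vaccine A
Vaccine A wins overall and in every age group — no reversal.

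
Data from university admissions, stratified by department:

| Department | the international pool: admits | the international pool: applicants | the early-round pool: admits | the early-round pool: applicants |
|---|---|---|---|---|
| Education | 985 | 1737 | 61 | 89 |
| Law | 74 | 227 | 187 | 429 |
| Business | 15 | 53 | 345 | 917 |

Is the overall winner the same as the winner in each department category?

No

Education: the international pool 985/1737 = 56.7%, the early-round pool 61/89 = 68.5% → the early-round pool
Law: the international pool 74/227 = 32.6%, the early-round pool 187/429 = 43.6% → the early-round pool
Business: the international pool 15/53 = 28.3%, the early-round pool 345/917 = 37.6% → the early-round pool
Overall: the international pool 1074/2017 = 53.2%, the early-round pool 593/1435 = 41.3% → the international pool
The early-round pool wins each department group but the international pool wins overall — the comparison reverses. The early-round pool's applicants skew toward Business, which has a lower base rate.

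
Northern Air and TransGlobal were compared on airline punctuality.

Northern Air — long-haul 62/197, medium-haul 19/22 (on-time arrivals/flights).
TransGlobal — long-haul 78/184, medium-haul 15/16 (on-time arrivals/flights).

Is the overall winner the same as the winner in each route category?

Yes

Long-haul: Northern Air 62/197 = 31.5%, TransGlobal 78/184 = 42.4% → TransGlobal
Medium-haul: Northern Air 19/22 = 86.4%, TransGlobal 15/16 = 93.8% → TransGlobal
Overall: Northern Air 81/219 = 37.0%, TransGlobal 93/200 = 46.5% → TransGlobal
TransGlobal wins overall and in every route group — no reversal.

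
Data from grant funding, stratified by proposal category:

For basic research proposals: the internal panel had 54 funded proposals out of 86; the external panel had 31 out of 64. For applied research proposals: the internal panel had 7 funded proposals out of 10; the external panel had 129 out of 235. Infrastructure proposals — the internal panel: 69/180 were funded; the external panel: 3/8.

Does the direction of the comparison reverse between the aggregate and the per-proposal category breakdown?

Basic research: the internal panel 54/86 = 62.8%, the external panel 31/64 = 48.4% → the internal panel
Applied research: the internal panel 7/10 = 70.0%, the external panel 129/235 = 54.9% → the internal panel
Infrastructure: the internal panel 69/180 = 38.3%, the external panel 3/8 = 37.5% → the internal panel
Overall: the internal panel 130/276 = 47.1%, the external panel 163/307 = 53.1% → the external panel
The internal panel wins each proposal group but the external panel wins overall — the comparison reverses. The internal panel's proposals skew toward infrastructure, which has a lower base rate.

Yes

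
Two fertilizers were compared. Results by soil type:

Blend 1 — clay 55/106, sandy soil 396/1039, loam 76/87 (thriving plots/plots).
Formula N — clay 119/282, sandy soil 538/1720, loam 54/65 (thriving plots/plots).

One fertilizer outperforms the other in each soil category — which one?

Blend 1

Clay: Blend 1 55/106 = 51.9%, Formula N 119/282 = 42.2% → Blend 1
Sandy soil: Blend 1 396/1039 = 38.1%, Formula N 538/1720 = 31.3% → Blend 1
Loam: Blend 1 76/87 = 87.4%, Formula N 54/65 = 83.1% → Blend 1
Blend 1 has the higher rate in all 3 groups.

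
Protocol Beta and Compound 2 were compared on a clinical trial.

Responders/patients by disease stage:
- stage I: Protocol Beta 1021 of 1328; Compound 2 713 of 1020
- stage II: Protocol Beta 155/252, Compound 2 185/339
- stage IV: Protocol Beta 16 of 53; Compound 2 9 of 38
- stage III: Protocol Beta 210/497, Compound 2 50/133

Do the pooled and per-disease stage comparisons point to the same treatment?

Yes

Stage I: Protocol Beta 1021/1328 = 76.9%, Compound 2 713/1020 = 69.9% → Protocol Beta
Stage II: Protocol Beta 155/252 = 61.5%, Compound 2 185/339 = 54.6% → Protocol Beta
Stage IV: Protocol Beta 16/53 = 30.2%, Compound 2 9/38 = 23.7% → Protocol Beta
Stage III: Protocol Beta 210/497 = 42.3%, Compound 2 50/133 = 37.6% → Protocol Beta
Overall: Protocol Beta 1402/2130 = 65.8%, Compound 2 957/1530 = 62.5% → Protocol Beta
Protocol Beta wins overall and in every disease group — no reversal.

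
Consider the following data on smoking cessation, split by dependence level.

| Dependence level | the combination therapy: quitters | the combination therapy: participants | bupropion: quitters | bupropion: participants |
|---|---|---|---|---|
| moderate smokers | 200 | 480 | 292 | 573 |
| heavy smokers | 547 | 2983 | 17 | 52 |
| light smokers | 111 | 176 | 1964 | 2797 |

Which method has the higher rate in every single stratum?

Moderate smokers: the combination therapy 200/480 = 41.7%, bupropion 292/573 = 51.0% → bupropion
Heavy smokers: the combination therapy 547/2983 = 18.3%, bupropion 17/52 = 32.7% → bupropion
Light smokers: the combination therapy 111/176 = 63.1%, bupropion 1964/2797 = 70.2% → bupropion
Bupropion has the higher rate in all 3 groups.

bupropion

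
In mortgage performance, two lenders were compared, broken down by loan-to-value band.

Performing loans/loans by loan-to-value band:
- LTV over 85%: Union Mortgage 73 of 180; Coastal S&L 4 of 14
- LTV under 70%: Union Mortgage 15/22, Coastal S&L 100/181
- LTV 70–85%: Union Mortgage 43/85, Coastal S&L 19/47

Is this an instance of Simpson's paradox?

LTV over 85%: Union Mortgage 73/180 = 40.6%, Coastal S&L 4/14 = 28.6% → Union Mortgage
LTV under 70%: Union Mortgage 15/22 = 68.2%, Coastal S&L 100/181 = 55.2% → Union Mortgage
LTV 70–85%: Union Mortgage 43/85 = 50.6%, Coastal S&L 19/47 = 40.4% → Union Mortgage
Overall: Union Mortgage 131/287 = 45.6%, Coastal S&L 123/242 = 50.8% → Coastal S&L
Union Mortgage wins each loan-to-value group but Coastal S&L wins overall — the comparison reverses. Union Mortgage's loans skew toward LTV over 85%, which has a lower base rate.

Yes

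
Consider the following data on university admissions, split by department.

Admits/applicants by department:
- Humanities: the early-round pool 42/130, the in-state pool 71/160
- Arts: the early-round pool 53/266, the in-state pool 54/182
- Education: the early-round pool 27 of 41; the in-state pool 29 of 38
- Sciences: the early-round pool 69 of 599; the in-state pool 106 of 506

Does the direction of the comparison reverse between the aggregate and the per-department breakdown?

No

Humanities: the early-round pool 42/130 = 32.3%, the in-state pool 71/160 = 44.4% → the in-state pool
Arts: the early-round pool 53/266 = 19.9%, the in-state pool 54/182 = 29.7% → the in-state pool
Education: the early-round pool 27/41 = 65.9%, the in-state pool 29/38 = 76.3% → the in-state pool
Sciences: the early-round pool 69/599 = 11.5%, the in-state pool 106/506 = 20.9% → the in-state pool
Overall: the early-round pool 191/1036 = 18.4%, the in-state pool 260/886 = 29.3% → the in-state pool
The in-state pool wins overall and in every department group — no reversal.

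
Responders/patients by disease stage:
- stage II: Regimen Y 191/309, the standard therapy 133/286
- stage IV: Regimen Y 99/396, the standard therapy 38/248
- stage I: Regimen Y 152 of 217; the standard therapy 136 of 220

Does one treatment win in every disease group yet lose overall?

Stage II: Regimen Y 191/309 = 61.8%, the standard therapy 133/286 = 46.5% → Regimen Y
Stage IV: Regimen Y 99/396 = 25.0%, the standard therapy 38/248 = 15.3% → Regimen Y
Stage I: Regimen Y 152/217 = 70.0%, the standard therapy 136/220 = 61.8% → Regimen Y
Overall: Regimen Y 442/922 = 47.9%, the standard therapy 307/754 = 40.7% → Regimen Y
Regimen Y wins overall and in every disease group — no reversal.

No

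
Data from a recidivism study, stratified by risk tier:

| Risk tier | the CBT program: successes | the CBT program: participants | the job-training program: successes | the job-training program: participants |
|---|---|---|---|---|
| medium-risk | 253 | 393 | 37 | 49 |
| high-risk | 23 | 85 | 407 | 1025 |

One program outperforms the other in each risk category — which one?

the job-training program

Medium-risk: the CBT program 253/393 = 64.4%, the job-training program 37/49 = 75.5% → the job-training program
High-risk: the CBT program 23/85 = 27.1%, the job-training program 407/1025 = 39.7% → the job-training program
The job-training program has the higher rate in both groups.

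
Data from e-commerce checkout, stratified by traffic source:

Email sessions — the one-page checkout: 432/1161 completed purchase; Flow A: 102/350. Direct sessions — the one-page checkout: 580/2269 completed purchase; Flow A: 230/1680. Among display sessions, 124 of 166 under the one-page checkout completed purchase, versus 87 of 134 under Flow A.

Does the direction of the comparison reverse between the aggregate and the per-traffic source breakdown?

Email: the one-page checkout 432/1161 = 37.2%, Flow A 102/350 = 29.1% → the one-page checkout
Direct: the one-page checkout 580/2269 = 25.6%, Flow A 230/1680 = 13.7% → the one-page checkout
Display: the one-page checkout 124/166 = 74.7%, Flow A 87/134 = 64.9% → the one-page checkout
Overall: the one-page checkout 1136/3596 = 31.6%, Flow A 419/2164 = 19.4% → the one-page checkout
The one-page checkout wins overall and in every traffic group — no reversal.

No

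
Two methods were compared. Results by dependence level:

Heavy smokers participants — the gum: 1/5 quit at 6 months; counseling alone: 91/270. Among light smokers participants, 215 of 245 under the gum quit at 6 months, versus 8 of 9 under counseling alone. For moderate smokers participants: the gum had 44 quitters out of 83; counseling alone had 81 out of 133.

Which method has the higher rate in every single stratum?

counseling alone

Heavy smokers: the gum 1/5 = 20.0%, counseling alone 91/270 = 33.7% → counseling alone
Light smokers: the gum 215/245 = 87.8%, counseling alone 8/9 = 88.9% → counseling alone
Moderate smokers: the gum 44/83 = 53.0%, counseling alone 81/133 = 60.9% → counseling alone
Counseling alone has the higher rate in all 3 groups.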